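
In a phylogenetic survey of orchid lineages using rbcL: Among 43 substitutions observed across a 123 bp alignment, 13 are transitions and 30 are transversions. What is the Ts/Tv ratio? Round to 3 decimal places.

0.433

R = 13/30 = 0.433333… ≈ 0.433 (to 3 d.p.).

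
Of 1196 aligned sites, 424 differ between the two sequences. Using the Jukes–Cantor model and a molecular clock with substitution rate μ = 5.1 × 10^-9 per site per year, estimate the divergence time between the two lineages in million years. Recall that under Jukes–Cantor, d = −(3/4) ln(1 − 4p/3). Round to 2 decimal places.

47.06

p = 424/1196 ≈ 0.354515.
d = −(3/4) ln(1 − 4p/3) = −0.75 ln(1 − 0.472687) = −0.75 ln(0.527313)
  = −0.75 × (-0.639961) = 0.479971 substitutions/site.
Under a molecular clock d = 2μt, so t = d/(2μ) = 0.479971 / (2 × 5.1 × 10^-9) = 47.06 million years.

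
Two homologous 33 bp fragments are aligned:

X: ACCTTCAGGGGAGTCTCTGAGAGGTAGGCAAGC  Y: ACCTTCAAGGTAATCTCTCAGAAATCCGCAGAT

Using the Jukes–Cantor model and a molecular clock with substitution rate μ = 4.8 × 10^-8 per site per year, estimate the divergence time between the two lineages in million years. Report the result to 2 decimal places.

4.59

The sequences differ at 11 of 33 sites, so p = 11/33 ≈ 0.333333.
d = −(3/4) ln(1 − 4p/3) = −0.75 ln(1 − 0.444444) = −0.75 ln(0.555556)
  = −0.75 × (-0.587786) = 0.440840 substitutions/site.
Under a molecular clock d = 2μt, so t = d/(2μ) = 0.440840 / (2 × 4.8 × 10^-8) = 4.59 million years.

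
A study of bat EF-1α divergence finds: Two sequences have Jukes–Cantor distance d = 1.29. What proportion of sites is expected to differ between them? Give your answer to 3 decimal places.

p = (3/4)(1 − e^(−4d/3)) = 0.75 × (1 − e^(-1.72)) = 0.75 × (1 − 0.179066) = 0.615701.

0.616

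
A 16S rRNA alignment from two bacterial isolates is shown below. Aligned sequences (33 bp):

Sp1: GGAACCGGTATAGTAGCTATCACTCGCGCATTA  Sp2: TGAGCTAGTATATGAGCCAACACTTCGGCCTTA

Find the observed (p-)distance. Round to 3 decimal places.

0.364

The sequences differ at 12 of 33 positions.
p = 12/33 = 0.363636… ≈ 0.364 (to 3 d.p.).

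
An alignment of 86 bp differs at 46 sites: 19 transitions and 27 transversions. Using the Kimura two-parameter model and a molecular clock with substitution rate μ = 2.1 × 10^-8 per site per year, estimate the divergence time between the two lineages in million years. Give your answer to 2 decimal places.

P = 19/86 ≈ 0.22093 and Q = 27/86 ≈ 0.313953.
Under the Kimura two-parameter model, d = −½ ln(1 − 2P − Q) − ¼ ln(1 − 2Q).
1 − 2P − Q = 0.244187, giving −½ ln(0.244187) = 0.704910.
1 − 2Q = 0.372094, giving −¼ ln(0.372094) = 0.247152.
d = 0.704910 + 0.247152 = 0.952062.
Under a molecular clock d = 2μt, so t = d/(2μ) = 0.952062 / (2 × 2.1 × 10^-8) = 22.67 million years.

22.67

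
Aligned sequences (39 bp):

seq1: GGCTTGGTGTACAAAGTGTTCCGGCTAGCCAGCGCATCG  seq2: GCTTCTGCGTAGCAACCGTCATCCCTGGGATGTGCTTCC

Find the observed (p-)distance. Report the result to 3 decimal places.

0.538

The sequences differ at 21 of 39 positions.
p = 21/39 = 0.538461… ≈ 0.538 (to 3 d.p.).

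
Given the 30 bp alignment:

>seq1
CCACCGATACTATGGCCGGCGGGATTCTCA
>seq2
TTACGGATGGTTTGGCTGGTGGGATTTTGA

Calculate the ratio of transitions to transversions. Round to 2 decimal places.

1.50

Transitions are A↔G and C↔T; transversions are all other mismatches.
Transitions: 6. Transversions: 4.
R = 6/4 = 1.50.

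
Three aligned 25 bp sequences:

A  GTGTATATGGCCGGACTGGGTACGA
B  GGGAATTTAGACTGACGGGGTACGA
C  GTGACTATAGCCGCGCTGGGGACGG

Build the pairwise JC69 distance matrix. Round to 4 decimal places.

d(A,B) = 0.3505, d(A,C) = 0.3505, d(B,C) = 0.5716

A–B: 7/25 sites differ → p = 0.28, d = −0.75 ln(1 − 0.373333) = 0.350505 ≈ 0.3505.
A–C: 7/25 sites differ → p = 0.28, d = −0.75 ln(1 − 0.373333) = 0.350505 ≈ 0.3505.
B–C: 10/25 sites differ → p = 0.4, d = −0.75 ln(1 − 0.533333) = 0.571605 ≈ 0.5716.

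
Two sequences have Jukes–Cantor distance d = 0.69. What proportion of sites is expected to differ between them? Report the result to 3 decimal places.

p = (3/4)(1 − e^(−4d/3)) = 0.75 × (1 − e^(-0.92)) = 0.75 × (1 − 0.398519) = 0.451111.

0.451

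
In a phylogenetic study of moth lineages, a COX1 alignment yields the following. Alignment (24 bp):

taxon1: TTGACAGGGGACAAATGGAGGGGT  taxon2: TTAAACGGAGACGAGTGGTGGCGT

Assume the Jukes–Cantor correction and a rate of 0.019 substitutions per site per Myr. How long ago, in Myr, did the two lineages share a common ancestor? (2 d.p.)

The sequences differ at 8 of 24 sites (3, 5, 6, 9, 13, 15, 19, 22), so p = 8/24 ≈ 0.333333.
d = −(3/4) ln(1 − 4p/3) = −0.75 ln(1 − 0.444444) = −0.75 ln(0.555556)
  = −0.75 × (-0.587786) = 0.440840 substitutions/site.
Under a molecular clock d = 2μt, so t = d/(2μ) = 0.440840 / (2 × 0.019) = 11.60 Myr.

11.60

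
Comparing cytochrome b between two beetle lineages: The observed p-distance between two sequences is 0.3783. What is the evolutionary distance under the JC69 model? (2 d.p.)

d = −(3/4) ln(1 − 4p/3) = −0.75 ln(1 − 0.5044) = −0.75 ln(0.4956)
  = −0.75 × (-0.701986) = 0.526490 substitutions/site.

0.53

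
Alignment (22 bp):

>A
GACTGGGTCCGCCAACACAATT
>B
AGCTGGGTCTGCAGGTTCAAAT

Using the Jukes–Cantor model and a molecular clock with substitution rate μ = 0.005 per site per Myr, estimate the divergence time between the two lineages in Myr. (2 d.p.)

The sequences differ at 9 of 22 sites (1, 2, 10, 13, 14, 15, 16, 17, 21), so p = 9/22 ≈ 0.409091.
d = −(3/4) ln(1 − 4p/3) = −0.75 ln(1 − 0.545455) = −0.75 ln(0.454545)
  = −0.75 × (-0.788458) = 0.591344 substitutions/site.
Under a molecular clock d = 2μt, so t = d/(2μ) = 0.591344 / (2 × 0.005) = 59.13 Myr.

59.13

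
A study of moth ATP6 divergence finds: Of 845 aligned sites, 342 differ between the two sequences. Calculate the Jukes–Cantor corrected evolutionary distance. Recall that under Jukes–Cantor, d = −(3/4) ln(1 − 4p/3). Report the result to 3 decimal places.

0.582

p = 342/845 ≈ 0.404734.
d = −(3/4) ln(1 − 4p/3) = −0.75 ln(1 − 0.539645) = −0.75 ln(0.460355)
  = −0.75 × (-0.775757) = 0.581818 substitutions/site.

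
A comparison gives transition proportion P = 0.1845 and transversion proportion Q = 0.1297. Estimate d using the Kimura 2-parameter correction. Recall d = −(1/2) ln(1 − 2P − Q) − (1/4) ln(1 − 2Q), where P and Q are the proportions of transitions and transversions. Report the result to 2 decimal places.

0.42

Under the Kimura two-parameter model, d = −½ ln(1 − 2P − Q) − ¼ ln(1 − 2Q).
1 − 2P − Q = 0.5013, giving −½ ln(0.5013) = 0.345275.
1 − 2Q = 0.7406, giving −¼ ln(0.7406) = 0.075074.
d = 0.345275 + 0.075074 = 0.420349.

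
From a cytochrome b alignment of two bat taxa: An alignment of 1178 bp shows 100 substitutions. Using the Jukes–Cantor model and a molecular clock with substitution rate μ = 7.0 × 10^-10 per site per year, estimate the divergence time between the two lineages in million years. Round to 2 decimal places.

64.35

p = 100/1178 ≈ 0.08489.
d = −(3/4) ln(1 − 4p/3) = −0.75 ln(1 − 0.113187) = −0.75 ln(0.886813)
  = −0.75 × (-0.120121) = 0.090091 substitutions/site.
Under a molecular clock d = 2μt, so t = d/(2μ) = 0.090091 / (2 × 7.0 × 10^-10) = 64.35 million years.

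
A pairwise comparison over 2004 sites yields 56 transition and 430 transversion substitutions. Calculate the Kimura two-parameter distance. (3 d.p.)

0.298

P = 56/2004 ≈ 0.027944 and Q = 430/2004 ≈ 0.214571.
Under the Kimura two-parameter model, d = −½ ln(1 − 2P − Q) − ¼ ln(1 − 2Q).
1 − 2P − Q = 0.729541, giving −½ ln(0.729541) = 0.157670.
1 − 2Q = 0.570858, giving −¼ ln(0.570858) = 0.140154.
d = 0.157670 + 0.140154 = 0.297824.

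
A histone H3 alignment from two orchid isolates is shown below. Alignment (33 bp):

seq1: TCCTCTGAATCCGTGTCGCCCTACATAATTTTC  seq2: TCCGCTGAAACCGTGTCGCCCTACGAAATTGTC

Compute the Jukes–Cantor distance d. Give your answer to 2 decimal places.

The sequences differ at 5 of 33 sites (4, 10, 25, 26, 31), so p = 5/33 ≈ 0.151515.
d = −(3/4) ln(1 − 4p/3) = −0.75 ln(1 − 0.20202) = −0.75 ln(0.79798)
  = −0.75 × (-0.225672) = 0.169254 substitutions/site.

0.17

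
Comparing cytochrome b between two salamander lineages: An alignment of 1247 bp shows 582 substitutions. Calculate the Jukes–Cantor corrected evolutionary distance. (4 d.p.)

p = 582/1247 ≈ 0.46672.
d = −(3/4) ln(1 − 4p/3) = −0.75 ln(1 − 0.622293) = −0.75 ln(0.377707)
  = −0.75 × (-0.973637) = 0.730228 substitutions/site.

0.7302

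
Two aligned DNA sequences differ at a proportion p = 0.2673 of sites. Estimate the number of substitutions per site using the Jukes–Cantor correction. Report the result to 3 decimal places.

d = −(3/4) ln(1 − 4p/3) = −0.75 ln(1 − 0.3564) = −0.75 ln(0.6436)
  = −0.75 × (-0.440678) = 0.330509 substitutions/site.

0.331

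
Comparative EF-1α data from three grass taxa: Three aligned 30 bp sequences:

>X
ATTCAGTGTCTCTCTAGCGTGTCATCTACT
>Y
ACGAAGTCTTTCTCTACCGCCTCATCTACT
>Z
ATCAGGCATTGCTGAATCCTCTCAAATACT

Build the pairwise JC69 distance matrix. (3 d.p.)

X–Y: 8/30 sites differ → p ≈ 0.266667, d = −0.75 ln(1 − 0.355556) = 0.329526 ≈ 0.330.
X–Z: 14/30 sites differ → p ≈ 0.466667, d = −0.75 ln(1 − 0.622223) = 0.730088 ≈ 0.730.
Y–Z: 13/30 sites differ → p ≈ 0.433333, d = −0.75 ln(1 − 0.577777) = 0.646666 ≈ 0.647.

d(X,Y) = 0.330, d(X,Z) = 0.730, d(Y,Z) = 0.647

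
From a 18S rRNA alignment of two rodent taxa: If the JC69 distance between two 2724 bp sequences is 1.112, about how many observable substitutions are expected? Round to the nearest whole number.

1579

Invert JC69: p = (3/4)(1 − e^(−4d/3)) = 0.75 × (1 − e^(-1.482667)) = 0.75 × (1 − 0.227031) = 0.579727.
Expected differing sites = pL ≈ 0.579727 × 2724 = 1579.176348 ≈ 1579.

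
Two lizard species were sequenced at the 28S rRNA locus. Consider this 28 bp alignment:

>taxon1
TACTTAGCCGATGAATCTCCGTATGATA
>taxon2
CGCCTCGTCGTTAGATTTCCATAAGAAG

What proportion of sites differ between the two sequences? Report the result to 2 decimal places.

The sequences differ at 13 of 28 positions.
p = 13/28 = 0.464285… ≈ 0.46 (to 2 d.p.).

0.46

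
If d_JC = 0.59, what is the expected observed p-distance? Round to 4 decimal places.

0.4085

p = (3/4)(1 − e^(−4d/3)) = 0.75 × (1 − e^(-0.786667)) = 0.75 × (1 − 0.455360) = 0.408480.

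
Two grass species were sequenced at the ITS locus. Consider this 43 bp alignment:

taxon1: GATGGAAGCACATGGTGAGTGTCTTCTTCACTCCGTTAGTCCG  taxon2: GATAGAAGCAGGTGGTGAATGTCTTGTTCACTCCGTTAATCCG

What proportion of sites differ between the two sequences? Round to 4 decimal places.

0.1395

The sequences differ at 6 of 43 positions (sites 4, 11, 12, 19, 26, 39).
p = 6/43 = 0.139534… ≈ 0.1395 (to 4 d.p.).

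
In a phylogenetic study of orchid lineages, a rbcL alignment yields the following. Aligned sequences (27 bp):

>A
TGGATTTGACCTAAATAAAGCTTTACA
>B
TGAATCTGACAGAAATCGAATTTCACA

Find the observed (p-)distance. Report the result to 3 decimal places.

0.333

The sequences differ at 9 of 27 positions (sites 3, 6, 11, 12, 17, 18, 20, 21, 24).
p = 9/27 = 0.333333… ≈ 0.333 (to 3 d.p.).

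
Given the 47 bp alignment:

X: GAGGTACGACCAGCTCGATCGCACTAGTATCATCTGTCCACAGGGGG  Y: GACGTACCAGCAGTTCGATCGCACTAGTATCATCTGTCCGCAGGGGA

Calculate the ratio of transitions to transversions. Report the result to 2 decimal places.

Transitions are A↔G and C↔T; transversions are all other mismatches.
Transitions: 3. Transversions: 3.
R = 3/3 = 1.00.

1.00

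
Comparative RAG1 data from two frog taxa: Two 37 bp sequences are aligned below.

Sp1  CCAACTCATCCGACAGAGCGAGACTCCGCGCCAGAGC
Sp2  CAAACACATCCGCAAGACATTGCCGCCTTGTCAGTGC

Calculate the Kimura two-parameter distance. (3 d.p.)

Of 37 sites, 2 differences are transitions and 12 are transversions, so P = 2/37 ≈ 0.054054 and Q = 12/37 ≈ 0.324324.
Under the Kimura two-parameter model, d = −½ ln(1 − 2P − Q) − ¼ ln(1 − 2Q).
1 − 2P − Q = 0.567568, giving −½ ln(0.567568) = 0.283197.
1 − 2Q = 0.351352, giving −¼ ln(0.351352) = 0.261492.
d = 0.283197 + 0.261492 = 0.544689.

0.545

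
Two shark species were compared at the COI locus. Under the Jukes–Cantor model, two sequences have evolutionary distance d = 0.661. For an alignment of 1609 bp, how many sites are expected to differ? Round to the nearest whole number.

Invert JC69: p = (3/4)(1 − e^(−4d/3)) = 0.75 × (1 − e^(-0.881333)) = 0.75 × (1 − 0.414230) = 0.439328.
Expected differing sites = pL ≈ 0.439328 × 1609 = 706.878752 ≈ 707.

707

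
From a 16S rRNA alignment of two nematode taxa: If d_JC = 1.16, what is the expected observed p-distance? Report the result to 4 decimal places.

p = (3/4)(1 − e^(−4d/3)) = 0.75 × (1 − e^(-1.546667)) = 0.75 × (1 − 0.212957) = 0.590282.

0.5903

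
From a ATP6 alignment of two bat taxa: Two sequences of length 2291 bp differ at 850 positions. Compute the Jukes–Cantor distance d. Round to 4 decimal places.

p = 850/2291 ≈ 0.371017.
d = −(3/4) ln(1 − 4p/3) = −0.75 ln(1 − 0.494689) = −0.75 ln(0.505311)
  = −0.75 × (-0.682581) = 0.511936 substitutions/site.

0.5119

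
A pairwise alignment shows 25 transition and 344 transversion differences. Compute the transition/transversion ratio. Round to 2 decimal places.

R = 25/344 = 0.072674… ≈ 0.07 (to 2 d.p.).

0.07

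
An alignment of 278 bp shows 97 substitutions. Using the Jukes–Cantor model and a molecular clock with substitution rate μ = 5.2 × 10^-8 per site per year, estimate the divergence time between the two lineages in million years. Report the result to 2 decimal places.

p = 97/278 ≈ 0.348921.
d = −(3/4) ln(1 − 4p/3) = −0.75 ln(1 − 0.465228) = −0.75 ln(0.534772)
  = −0.75 × (-0.625915) = 0.469436 substitutions/site.
Under a molecular clock d = 2μt, so t = d/(2μ) = 0.469436 / (2 × 5.2 × 10^-8) = 4.51 million years.

4.51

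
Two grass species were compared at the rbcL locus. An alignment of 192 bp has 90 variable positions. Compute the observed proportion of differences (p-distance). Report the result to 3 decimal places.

0.469

p = 90/192 = 0.46875 ≈ 0.469 (to 3 d.p.).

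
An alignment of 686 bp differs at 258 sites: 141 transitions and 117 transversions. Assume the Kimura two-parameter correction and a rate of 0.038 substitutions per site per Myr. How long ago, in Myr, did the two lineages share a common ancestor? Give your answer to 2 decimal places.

7.11

P = 141/686 ≈ 0.205539 and Q = 117/686 ≈ 0.170554.
Under the Kimura two-parameter model, d = −½ ln(1 − 2P − Q) − ¼ ln(1 − 2Q).
1 − 2P − Q = 0.418368, giving −½ ln(0.418368) = 0.435697.
1 − 2Q = 0.658892, giving −¼ ln(0.658892) = 0.104299.
d = 0.435697 + 0.104299 = 0.539996.
Under a molecular clock d = 2μt, so t = d/(2μ) = 0.539996 / (2 × 0.038) = 7.11 Myr.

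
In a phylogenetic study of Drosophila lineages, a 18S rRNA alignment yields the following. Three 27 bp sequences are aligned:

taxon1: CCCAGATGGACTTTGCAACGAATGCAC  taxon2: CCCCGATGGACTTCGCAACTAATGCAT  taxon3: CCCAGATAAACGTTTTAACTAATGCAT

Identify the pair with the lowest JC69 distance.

taxon1–taxon2: 4/27 differ, p = 0.148, d = 0.165.
taxon1–taxon3: 7/27 differ, p = 0.259, d = 0.318.
taxon2–taxon3: 7/27 differ, p = 0.259, d = 0.318.
The smallest distance is between taxon1 and taxon2.

taxon1 and taxon2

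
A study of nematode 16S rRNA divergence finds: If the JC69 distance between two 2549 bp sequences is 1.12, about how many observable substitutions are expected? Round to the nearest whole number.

1482

Invert JC69: p = (3/4)(1 − e^(−4d/3)) = 0.75 × (1 − e^(-1.493333)) = 0.75 × (1 − 0.224623) = 0.581533.
Expected differing sites = pL ≈ 0.581533 × 2549 = 1482.327617 ≈ 1482.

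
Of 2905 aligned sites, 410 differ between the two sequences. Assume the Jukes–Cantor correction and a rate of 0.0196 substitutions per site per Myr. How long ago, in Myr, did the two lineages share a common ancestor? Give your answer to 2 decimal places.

3.99

p = 410/2905 ≈ 0.141136.
d = −(3/4) ln(1 − 4p/3) = −0.75 ln(1 − 0.188181) = −0.75 ln(0.811819)
  = −0.75 × (-0.208478) = 0.156359 substitutions/site.
Under a molecular clock d = 2μt, so t = d/(2μ) = 0.156359 / (2 × 0.0196) = 3.99 Myr.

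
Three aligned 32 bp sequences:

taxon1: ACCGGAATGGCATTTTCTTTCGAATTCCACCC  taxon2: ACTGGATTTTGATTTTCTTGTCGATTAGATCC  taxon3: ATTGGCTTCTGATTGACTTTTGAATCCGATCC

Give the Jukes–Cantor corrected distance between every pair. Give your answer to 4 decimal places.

taxon1–taxon2: 12/32 sites differ → p = 0.375, d = −0.75 ln(1 − 0.5) = 0.519860 ≈ 0.5199.
taxon1–taxon3: 13/32 sites differ → p = 0.40625, d = −0.75 ln(1 − 0.541667) = 0.585119 ≈ 0.5851.
taxon2–taxon3: 10/32 sites differ → p = 0.3125, d = −0.75 ln(1 − 0.416667) = 0.404248 ≈ 0.4042.

d(taxon1,taxon2) = 0.5199, d(taxon1,taxon3) = 0.5851, d(taxon2,taxon3) = 0.4042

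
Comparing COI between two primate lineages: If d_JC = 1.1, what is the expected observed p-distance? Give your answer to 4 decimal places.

0.5770

p = (3/4)(1 − e^(−4d/3)) = 0.75 × (1 − e^(-1.466667)) = 0.75 × (1 − 0.230693) = 0.576980.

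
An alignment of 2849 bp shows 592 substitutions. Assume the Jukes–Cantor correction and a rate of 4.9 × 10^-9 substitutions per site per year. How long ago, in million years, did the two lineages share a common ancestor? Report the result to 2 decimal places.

24.83

p = 592/2849 ≈ 0.207792.
d = −(3/4) ln(1 − 4p/3) = −0.75 ln(1 − 0.277056) = −0.75 ln(0.722944)
  = −0.75 × (-0.324424) = 0.243318 substitutions/site.
Under a molecular clock d = 2μt, so t = d/(2μ) = 0.243318 / (2 × 4.9 × 10^-9) = 24.83 million years.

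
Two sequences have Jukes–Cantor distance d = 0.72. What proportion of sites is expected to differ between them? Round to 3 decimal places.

p = (3/4)(1 − e^(−4d/3)) = 0.75 × (1 − e^(-0.96)) = 0.75 × (1 − 0.382893) = 0.462830.

0.463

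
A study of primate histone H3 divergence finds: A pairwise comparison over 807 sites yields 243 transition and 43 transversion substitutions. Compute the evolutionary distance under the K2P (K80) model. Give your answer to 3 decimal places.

P = 243/807 ≈ 0.301115 and Q = 43/807 ≈ 0.053284.
Under the Kimura two-parameter model, d = −½ ln(1 − 2P − Q) − ¼ ln(1 − 2Q).
1 − 2P − Q = 0.344486, giving −½ ln(0.344486) = 0.532851.
1 − 2Q = 0.893432, giving −¼ ln(0.893432) = 0.028171.
d = 0.532851 + 0.028171 = 0.561022.

0.561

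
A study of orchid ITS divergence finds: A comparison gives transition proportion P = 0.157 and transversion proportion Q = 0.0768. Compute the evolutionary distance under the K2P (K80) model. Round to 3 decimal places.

Under the Kimura two-parameter model, d = −½ ln(1 − 2P − Q) − ¼ ln(1 − 2Q).
1 − 2P − Q = 0.6092, giving −½ ln(0.6092) = 0.247804.
1 − 2Q = 0.8464, giving −¼ ln(0.8464) = 0.041691.
d = 0.247804 + 0.041691 = 0.289495.

0.289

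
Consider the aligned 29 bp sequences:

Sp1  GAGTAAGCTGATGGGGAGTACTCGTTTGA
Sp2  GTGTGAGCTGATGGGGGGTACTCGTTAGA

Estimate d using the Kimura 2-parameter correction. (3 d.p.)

Of 29 sites, 2 differences are transitions and 2 are transversions, so P = 2/29 ≈ 0.068966 and Q = 2/29 ≈ 0.068966.
Under the Kimura two-parameter model, d = −½ ln(1 − 2P − Q) − ¼ ln(1 − 2Q).
1 − 2P − Q = 0.793102, giving −½ ln(0.793102) = 0.115902.
1 − 2Q = 0.862068, giving −¼ ln(0.862068) = 0.037105.
d = 0.115902 + 0.037105 = 0.153007.

0.153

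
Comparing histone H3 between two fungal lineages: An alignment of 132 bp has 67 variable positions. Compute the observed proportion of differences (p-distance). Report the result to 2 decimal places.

p = 67/132 = 0.507575… ≈ 0.51 (to 2 d.p.).

0.51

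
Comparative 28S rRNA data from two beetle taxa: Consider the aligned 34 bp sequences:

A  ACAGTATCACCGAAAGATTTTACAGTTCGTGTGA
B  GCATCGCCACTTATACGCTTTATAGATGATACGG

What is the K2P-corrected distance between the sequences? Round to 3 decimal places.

1.179

Of 34 sites, 12 differences are transitions and 6 are transversions, so P = 12/34 ≈ 0.352941 and Q = 6/34 ≈ 0.176471.
Under the Kimura two-parameter model, d = −½ ln(1 − 2P − Q) − ¼ ln(1 − 2Q).
1 − 2P − Q = 0.117647, giving −½ ln(0.117647) = 1.070033.
1 − 2Q = 0.647058, giving −¼ ln(0.647058) = 0.108830.
d = 1.070033 + 0.108830 = 1.178863.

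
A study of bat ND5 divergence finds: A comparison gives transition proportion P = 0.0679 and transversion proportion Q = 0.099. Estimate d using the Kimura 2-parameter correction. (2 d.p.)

0.19

Under the Kimura two-parameter model, d = −½ ln(1 − 2P − Q) − ¼ ln(1 − 2Q).
1 − 2P − Q = 0.7652, giving −½ ln(0.7652) = 0.133809.
1 − 2Q = 0.802, giving −¼ ln(0.802) = 0.055162.
d = 0.133809 + 0.055162 = 0.188971.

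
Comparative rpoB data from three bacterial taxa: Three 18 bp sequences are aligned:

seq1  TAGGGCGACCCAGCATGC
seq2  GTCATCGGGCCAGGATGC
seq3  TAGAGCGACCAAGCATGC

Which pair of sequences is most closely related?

seq1 and seq3

seq1–seq2: 8/18 differ, p = 0.444, d = 0.673.
seq1–seq3: 2/18 differ, p = 0.111, d = 0.120.
seq2–seq3: 8/18 differ, p = 0.444, d = 0.673.
The smallest distance is between seq1 and seq3.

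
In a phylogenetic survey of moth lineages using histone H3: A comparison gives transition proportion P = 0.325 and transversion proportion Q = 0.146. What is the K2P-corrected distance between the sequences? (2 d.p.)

Under the Kimura two-parameter model, d = −½ ln(1 − 2P − Q) − ¼ ln(1 − 2Q).
1 − 2P − Q = 0.204, giving −½ ln(0.204) = 0.794818.
1 − 2Q = 0.708, giving −¼ ln(0.708) = 0.086328.
d = 0.794818 + 0.086328 = 0.881146.

0.88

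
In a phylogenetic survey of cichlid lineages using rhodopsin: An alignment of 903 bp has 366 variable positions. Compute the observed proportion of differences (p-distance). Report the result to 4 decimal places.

p = 366/903 = 0.405315… ≈ 0.4053 (to 4 d.p.).

0.4053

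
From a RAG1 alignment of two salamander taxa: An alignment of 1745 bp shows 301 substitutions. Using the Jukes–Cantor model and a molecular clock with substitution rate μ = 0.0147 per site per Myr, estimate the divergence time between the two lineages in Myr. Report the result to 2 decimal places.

6.67

p = 301/1745 ≈ 0.172493.
d = −(3/4) ln(1 − 4p/3) = −0.75 ln(1 − 0.229991) = −0.75 ln(0.770009)
  = −0.75 × (-0.261353) = 0.196015 substitutions/site.
Under a molecular clock d = 2μt, so t = d/(2μ) = 0.196015 / (2 × 0.0147) = 6.67 Myr.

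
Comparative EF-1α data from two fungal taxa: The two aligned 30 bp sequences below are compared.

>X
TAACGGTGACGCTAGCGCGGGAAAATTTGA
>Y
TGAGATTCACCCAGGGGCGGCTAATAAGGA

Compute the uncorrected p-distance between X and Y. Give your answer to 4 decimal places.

0.5000

The sequences differ at 15 of 30 positions.
p = 15/30 = 0.5000.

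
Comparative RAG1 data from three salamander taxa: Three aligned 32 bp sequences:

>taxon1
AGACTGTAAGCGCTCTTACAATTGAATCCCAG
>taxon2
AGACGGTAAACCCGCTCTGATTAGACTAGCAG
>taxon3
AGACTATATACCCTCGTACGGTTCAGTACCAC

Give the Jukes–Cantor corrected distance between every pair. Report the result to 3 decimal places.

taxon1–taxon2: 12/32 sites differ → p = 0.375, d = −0.75 ln(1 − 0.5) = 0.519860 ≈ 0.520.
taxon1–taxon3: 11/32 sites differ → p = 0.34375, d = −0.75 ln(1 − 0.458333) = 0.459828 ≈ 0.460.
taxon2–taxon3: 15/32 sites differ → p = 0.46875, d = −0.75 ln(1 − 0.625) = 0.735622 ≈ 0.736.

d(taxon1,taxon2) = 0.520, d(taxon1,taxon3) = 0.460, d(taxon2,taxon3) = 0.736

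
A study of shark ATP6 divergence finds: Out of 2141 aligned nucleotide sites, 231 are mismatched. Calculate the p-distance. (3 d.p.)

p = 231/2141 = 0.107893… ≈ 0.108 (to 3 d.p.).

0.108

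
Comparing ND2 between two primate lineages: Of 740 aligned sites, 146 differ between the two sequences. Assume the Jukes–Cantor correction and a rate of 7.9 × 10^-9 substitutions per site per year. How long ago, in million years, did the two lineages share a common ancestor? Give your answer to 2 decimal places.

p = 146/740 ≈ 0.197297.
d = −(3/4) ln(1 − 4p/3) = −0.75 ln(1 − 0.263063) = −0.75 ln(0.736937)
  = −0.75 × (-0.305253) = 0.228940 substitutions/site.
Under a molecular clock d = 2μt, so t = d/(2μ) = 0.228940 / (2 × 7.9 × 10^-9) = 14.49 million years.

14.49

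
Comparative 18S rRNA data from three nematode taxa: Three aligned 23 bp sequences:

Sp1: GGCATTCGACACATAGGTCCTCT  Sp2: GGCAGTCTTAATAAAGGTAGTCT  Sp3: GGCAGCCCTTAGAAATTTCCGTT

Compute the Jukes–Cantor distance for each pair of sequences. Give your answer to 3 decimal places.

Sp1–Sp2: 8/23 sites differ → p ≈ 0.347826, d = −0.75 ln(1 − 0.463768) = 0.467391 ≈ 0.467.
Sp1–Sp3: 11/23 sites differ → p ≈ 0.478261, d = −0.75 ln(1 − 0.637681) = 0.761423 ≈ 0.761.
Sp2–Sp3: 10/23 sites differ → p ≈ 0.434783, d = −0.75 ln(1 − 0.579711) = 0.650110 ≈ 0.650.

d(Sp1,Sp2) = 0.467, d(Sp1,Sp3) = 0.761, d(Sp2,Sp3) = 0.650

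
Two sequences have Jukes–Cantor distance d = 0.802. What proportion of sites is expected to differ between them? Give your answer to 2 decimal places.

0.49

p = (3/4)(1 − e^(−4d/3)) = 0.75 × (1 − e^(-1.069333)) = 0.75 × (1 − 0.343237) = 0.492572.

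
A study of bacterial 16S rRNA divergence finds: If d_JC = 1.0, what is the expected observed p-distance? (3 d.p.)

p = (3/4)(1 − e^(−4d/3)) = 0.75 × (1 − e^(-1.333333)) = 0.75 × (1 − 0.263597) = 0.552302.

0.552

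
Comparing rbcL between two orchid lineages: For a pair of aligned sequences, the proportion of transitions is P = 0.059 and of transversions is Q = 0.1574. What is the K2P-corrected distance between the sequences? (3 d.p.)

0.256

Under the Kimura two-parameter model, d = −½ ln(1 − 2P − Q) − ¼ ln(1 − 2Q).
1 − 2P − Q = 0.7246, giving −½ ln(0.7246) = 0.161068.
1 − 2Q = 0.6852, giving −¼ ln(0.6852) = 0.094511.
d = 0.161068 + 0.094511 = 0.255579.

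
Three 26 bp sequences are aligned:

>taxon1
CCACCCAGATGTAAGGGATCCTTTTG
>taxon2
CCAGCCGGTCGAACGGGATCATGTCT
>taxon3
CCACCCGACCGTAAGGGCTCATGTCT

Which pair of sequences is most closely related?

taxon1–taxon2: 10/26 differ, p = 0.385, d = 0.539.
taxon1–taxon3: 9/26 differ, p = 0.346, d = 0.464.
taxon2–taxon3: 6/26 differ, p = 0.231, d = 0.276.
The smallest distance is between taxon2 and taxon3.

taxon2 and taxon3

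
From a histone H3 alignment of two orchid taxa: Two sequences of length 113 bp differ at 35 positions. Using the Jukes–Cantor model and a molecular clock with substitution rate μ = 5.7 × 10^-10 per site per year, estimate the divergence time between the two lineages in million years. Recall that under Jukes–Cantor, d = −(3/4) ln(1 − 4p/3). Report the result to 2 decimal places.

p = 35/113 ≈ 0.309735.
d = −(3/4) ln(1 − 4p/3) = −0.75 ln(1 − 0.41298) = −0.75 ln(0.58702)
  = −0.75 × (-0.532696) = 0.399522 substitutions/site.
Under a molecular clock d = 2μt, so t = d/(2μ) = 0.399522 / (2 × 5.7 × 10^-10) = 350.46 million years.

350.46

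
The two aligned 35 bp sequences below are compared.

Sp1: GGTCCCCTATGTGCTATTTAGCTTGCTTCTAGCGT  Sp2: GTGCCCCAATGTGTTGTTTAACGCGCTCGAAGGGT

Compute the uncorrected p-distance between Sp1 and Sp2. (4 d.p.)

The sequences differ at 12 of 35 positions.
p = 12/35 = 0.342857… ≈ 0.3429 (to 4 d.p.).

0.3429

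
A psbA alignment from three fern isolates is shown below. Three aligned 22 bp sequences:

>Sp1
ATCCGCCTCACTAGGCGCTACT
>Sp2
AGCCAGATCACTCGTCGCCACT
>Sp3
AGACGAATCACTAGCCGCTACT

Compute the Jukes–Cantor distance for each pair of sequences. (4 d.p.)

d(Sp1,Sp2) = 0.4141, d(Sp1,Sp3) = 0.2708, d(Sp2,Sp3) = 0.3390

Sp1–Sp2: 7/22 sites differ → p ≈ 0.318182, d = −0.75 ln(1 − 0.424243) = 0.414052 ≈ 0.4141.
Sp1–Sp3: 5/22 sites differ → p ≈ 0.227273, d = −0.75 ln(1 − 0.303031) = 0.270761 ≈ 0.2708.
Sp2–Sp3: 6/22 sites differ → p ≈ 0.272727, d = −0.75 ln(1 − 0.363636) = 0.338988 ≈ 0.3390.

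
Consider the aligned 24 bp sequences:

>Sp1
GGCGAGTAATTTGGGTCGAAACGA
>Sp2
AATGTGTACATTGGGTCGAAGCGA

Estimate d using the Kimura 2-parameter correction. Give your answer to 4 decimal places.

Of 24 sites, 4 differences are transitions and 3 are transversions, so P = 4/24 ≈ 0.166667 and Q = 3/24 = 0.125.
Under the Kimura two-parameter model, d = −½ ln(1 − 2P − Q) − ¼ ln(1 − 2Q).
1 − 2P − Q = 0.541666, giving −½ ln(0.541666) = 0.306553.
1 − 2Q = 0.75, giving −¼ ln(0.75) = 0.071921.
d = 0.306553 + 0.071921 = 0.378474.

0.3785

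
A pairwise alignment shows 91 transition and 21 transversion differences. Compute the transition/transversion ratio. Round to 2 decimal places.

4.33

R = 91/21 = 4.333333… ≈ 4.33 (to 2 d.p.).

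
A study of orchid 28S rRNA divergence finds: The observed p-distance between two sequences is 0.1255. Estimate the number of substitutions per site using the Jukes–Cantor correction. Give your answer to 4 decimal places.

d = −(3/4) ln(1 − 4p/3) = −0.75 ln(1 − 0.167333) = −0.75 ln(0.832667)
  = −0.75 × (-0.183121) = 0.137341 substitutions/site.

0.1373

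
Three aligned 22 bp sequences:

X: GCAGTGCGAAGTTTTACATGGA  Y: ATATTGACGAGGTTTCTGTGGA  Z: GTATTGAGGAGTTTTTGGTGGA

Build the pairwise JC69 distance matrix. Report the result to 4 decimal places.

X–Y: 10/22 sites differ → p ≈ 0.454545, d = −0.75 ln(1 − 0.60606) = 0.698667 ≈ 0.6987.
X–Z: 7/22 sites differ → p ≈ 0.318182, d = −0.75 ln(1 − 0.424243) = 0.414052 ≈ 0.4141.
Y–Z: 5/22 sites differ → p ≈ 0.227273, d = −0.75 ln(1 − 0.303031) = 0.270761 ≈ 0.2708.

d(X,Y) = 0.6987, d(X,Z) = 0.4141, d(Y,Z) = 0.2708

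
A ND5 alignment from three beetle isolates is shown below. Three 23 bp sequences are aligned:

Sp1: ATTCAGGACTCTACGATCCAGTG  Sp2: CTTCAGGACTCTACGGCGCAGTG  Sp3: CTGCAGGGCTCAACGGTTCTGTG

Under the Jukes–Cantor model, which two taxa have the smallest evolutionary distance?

Sp1 and Sp2

Sp1–Sp2: 4/23 differ, p = 0.174, d = 0.198.
Sp1–Sp3: 7/23 differ, p = 0.304, d = 0.390.
Sp2–Sp3: 6/23 differ, p = 0.261, d = 0.321.
The smallest distance is between Sp1 and Sp2.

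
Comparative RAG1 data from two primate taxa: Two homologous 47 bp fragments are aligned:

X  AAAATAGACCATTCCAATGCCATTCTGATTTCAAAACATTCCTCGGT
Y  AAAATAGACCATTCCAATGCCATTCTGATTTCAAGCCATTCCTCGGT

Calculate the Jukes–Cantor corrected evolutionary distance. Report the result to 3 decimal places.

The sequences differ at 2 of 47 sites (35, 36), so p = 2/47 ≈ 0.042553.
d = −(3/4) ln(1 − 4p/3) = −0.75 ln(1 − 0.056737) = −0.75 ln(0.943263)
  = −0.75 × (-0.058410) = 0.043808 substitutions/site.

0.044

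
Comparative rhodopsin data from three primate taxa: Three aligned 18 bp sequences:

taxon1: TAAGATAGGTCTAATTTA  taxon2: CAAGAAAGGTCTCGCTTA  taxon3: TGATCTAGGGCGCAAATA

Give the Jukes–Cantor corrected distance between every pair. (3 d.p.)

d(taxon1,taxon2) = 0.347, d(taxon1,taxon3) = 0.673, d(taxon2,taxon3) = 1.012

taxon1–taxon2: 5/18 sites differ → p ≈ 0.277778, d = −0.75 ln(1 − 0.370371) = 0.346968 ≈ 0.347.
taxon1–taxon3: 8/18 sites differ → p ≈ 0.444444, d = −0.75 ln(1 − 0.592592) = 0.673455 ≈ 0.673.
taxon2–taxon3: 10/18 sites differ → p ≈ 0.555556, d = −0.75 ln(1 − 0.740741) = 1.012446 ≈ 1.012.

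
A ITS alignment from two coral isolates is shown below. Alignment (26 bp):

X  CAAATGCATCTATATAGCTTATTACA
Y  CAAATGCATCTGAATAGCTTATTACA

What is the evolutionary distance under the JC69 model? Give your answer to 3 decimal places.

The sequences differ at 2 of 26 sites (12, 13), so p = 2/26 ≈ 0.076923.
d = −(3/4) ln(1 − 4p/3) = −0.75 ln(1 − 0.102564) = −0.75 ln(0.897436)
  = −0.75 × (-0.108213) = 0.081160 substitutions/site.

0.081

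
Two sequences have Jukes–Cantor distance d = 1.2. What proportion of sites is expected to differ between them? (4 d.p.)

0.5986

p = (3/4)(1 − e^(−4d/3)) = 0.75 × (1 − e^(-1.6)) = 0.75 × (1 − 0.201897) = 0.598577.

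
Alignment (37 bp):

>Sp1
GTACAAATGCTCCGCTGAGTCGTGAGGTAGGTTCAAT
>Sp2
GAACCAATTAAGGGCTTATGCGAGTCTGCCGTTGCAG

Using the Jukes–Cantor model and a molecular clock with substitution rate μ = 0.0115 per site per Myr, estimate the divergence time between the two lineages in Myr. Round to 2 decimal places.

41.59

The sequences differ at 20 of 37 sites, so p = 20/37 ≈ 0.540541.
d = −(3/4) ln(1 − 4p/3) = −0.75 ln(1 − 0.720721) = −0.75 ln(0.279279)
  = −0.75 × (-1.275544) = 0.956658 substitutions/site.
Under a molecular clock d = 2μt, so t = d/(2μ) = 0.956658 / (2 × 0.0115) = 41.59 Myr.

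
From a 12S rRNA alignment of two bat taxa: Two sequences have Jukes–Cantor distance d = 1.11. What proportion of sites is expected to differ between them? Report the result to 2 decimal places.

p = (3/4)(1 − e^(−4d/3)) = 0.75 × (1 − e^(-1.48)) = 0.75 × (1 − 0.227638) = 0.579272.

0.58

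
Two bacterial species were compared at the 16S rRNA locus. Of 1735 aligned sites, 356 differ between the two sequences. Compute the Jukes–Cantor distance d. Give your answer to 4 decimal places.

p = 356/1735 ≈ 0.205187.
d = −(3/4) ln(1 − 4p/3) = −0.75 ln(1 − 0.273583) = −0.75 ln(0.726417)
  = −0.75 × (-0.319631) = 0.239723 substitutions/site.

0.2397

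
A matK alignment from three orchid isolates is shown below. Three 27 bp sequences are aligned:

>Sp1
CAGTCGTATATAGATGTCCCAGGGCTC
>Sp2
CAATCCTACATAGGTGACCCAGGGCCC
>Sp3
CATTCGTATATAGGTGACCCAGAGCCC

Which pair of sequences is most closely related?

Sp1–Sp2: 6/27 differ, p = 0.222, d = 0.264.
Sp1–Sp3: 5/27 differ, p = 0.185, d = 0.213.
Sp2–Sp3: 4/27 differ, p = 0.148, d = 0.165.
The smallest distance is between Sp2 and Sp3.

Sp2 and Sp3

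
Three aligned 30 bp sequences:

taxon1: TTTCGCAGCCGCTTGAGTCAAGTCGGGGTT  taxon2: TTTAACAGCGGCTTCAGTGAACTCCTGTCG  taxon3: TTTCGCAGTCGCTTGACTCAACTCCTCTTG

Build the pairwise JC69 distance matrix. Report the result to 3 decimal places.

taxon1–taxon2: 11/30 sites differ → p ≈ 0.366667, d = −0.75 ln(1 − 0.488889) = 0.503376 ≈ 0.503.
taxon1–taxon3: 8/30 sites differ → p ≈ 0.266667, d = −0.75 ln(1 − 0.355556) = 0.329526 ≈ 0.330.
taxon2–taxon3: 9/30 sites differ → p = 0.3, d = −0.75 ln(1 − 0.4) = 0.383119 ≈ 0.383.

d(taxon1,taxon2) = 0.503, d(taxon1,taxon3) = 0.330, d(taxon2,taxon3) = 0.383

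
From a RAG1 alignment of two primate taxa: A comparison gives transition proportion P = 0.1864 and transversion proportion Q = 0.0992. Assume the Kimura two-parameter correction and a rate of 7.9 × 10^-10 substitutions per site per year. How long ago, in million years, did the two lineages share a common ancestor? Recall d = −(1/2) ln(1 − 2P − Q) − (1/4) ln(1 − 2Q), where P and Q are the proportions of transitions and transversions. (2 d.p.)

Under the Kimura two-parameter model, d = −½ ln(1 − 2P − Q) − ¼ ln(1 − 2Q).
1 − 2P − Q = 0.528, giving −½ ln(0.528) = 0.319329.
1 − 2Q = 0.8016, giving −¼ ln(0.8016) = 0.055286.
d = 0.319329 + 0.055286 = 0.374615.
Under a molecular clock d = 2μt, so t = d/(2μ) = 0.374615 / (2 × 7.9 × 10^-10) = 237.10 million years.

237.10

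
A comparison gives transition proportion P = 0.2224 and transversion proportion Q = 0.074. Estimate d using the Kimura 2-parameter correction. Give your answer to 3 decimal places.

Under the Kimura two-parameter model, d = −½ ln(1 − 2P − Q) − ¼ ln(1 − 2Q).
1 − 2P − Q = 0.4812, giving −½ ln(0.4812) = 0.365736.
1 − 2Q = 0.852, giving −¼ ln(0.852) = 0.040042.
d = 0.365736 + 0.040042 = 0.405778.

0.406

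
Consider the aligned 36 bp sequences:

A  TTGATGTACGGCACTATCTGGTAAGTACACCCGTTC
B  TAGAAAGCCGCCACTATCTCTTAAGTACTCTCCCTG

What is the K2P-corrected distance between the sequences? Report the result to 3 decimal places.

Of 36 sites, 3 differences are transitions and 10 are transversions, so P = 3/36 ≈ 0.083333 and Q = 10/36 ≈ 0.277778.
Under the Kimura two-parameter model, d = −½ ln(1 − 2P − Q) − ¼ ln(1 − 2Q).
1 − 2P − Q = 0.555556, giving −½ ln(0.555556) = 0.293893.
1 − 2Q = 0.444444, giving −¼ ln(0.444444) = 0.202733.
d = 0.293893 + 0.202733 = 0.496626.

0.497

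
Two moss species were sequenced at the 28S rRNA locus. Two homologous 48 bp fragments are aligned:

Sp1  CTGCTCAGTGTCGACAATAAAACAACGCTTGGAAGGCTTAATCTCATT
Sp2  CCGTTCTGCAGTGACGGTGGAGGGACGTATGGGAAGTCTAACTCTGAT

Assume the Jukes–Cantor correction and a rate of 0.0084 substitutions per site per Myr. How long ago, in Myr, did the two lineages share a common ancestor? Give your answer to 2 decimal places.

57.18

The sequences differ at 26 of 48 sites, so p = 26/48 ≈ 0.541667.
d = −(3/4) ln(1 − 4p/3) = −0.75 ln(1 − 0.722223) = −0.75 ln(0.277777)
  = −0.75 × (-1.280937) = 0.960703 substitutions/site.
Under a molecular clock d = 2μt, so t = d/(2μ) = 0.960703 / (2 × 0.0084) = 57.18 Myr.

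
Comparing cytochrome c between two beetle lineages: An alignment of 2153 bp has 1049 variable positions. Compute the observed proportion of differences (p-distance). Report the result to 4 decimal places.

0.4872

p = 1049/2153 = 0.487227… ≈ 0.4872 (to 4 d.p.).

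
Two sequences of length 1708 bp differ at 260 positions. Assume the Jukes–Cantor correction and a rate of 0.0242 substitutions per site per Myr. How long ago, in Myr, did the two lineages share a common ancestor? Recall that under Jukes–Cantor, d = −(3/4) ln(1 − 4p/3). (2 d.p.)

3.52

p = 260/1708 ≈ 0.152225.
d = −(3/4) ln(1 − 4p/3) = −0.75 ln(1 − 0.202967) = −0.75 ln(0.797033)
  = −0.75 × (-0.226859) = 0.170144 substitutions/site.
Under a molecular clock d = 2μt, so t = d/(2μ) = 0.170144 / (2 × 0.0242) = 3.52 Myr.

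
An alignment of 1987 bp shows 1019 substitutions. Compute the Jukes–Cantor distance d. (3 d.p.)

p = 1019/1987 ≈ 0.512833.
d = −(3/4) ln(1 − 4p/3) = −0.75 ln(1 − 0.683777) = −0.75 ln(0.316223)
  = −0.75 × (-1.151308) = 0.863481 substitutions/site.

0.863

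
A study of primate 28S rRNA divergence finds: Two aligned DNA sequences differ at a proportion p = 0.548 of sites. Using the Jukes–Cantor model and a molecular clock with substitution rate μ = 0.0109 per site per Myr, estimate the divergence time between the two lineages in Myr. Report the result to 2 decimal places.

45.13

d = −(3/4) ln(1 − 4p/3) = −0.75 ln(1 − 0.730667) = −0.75 ln(0.269333)
  = −0.75 × (-1.311807) = 0.983855 substitutions/site.
Under a molecular clock d = 2μt, so t = d/(2μ) = 0.983855 / (2 × 0.0109) = 45.13 Myr.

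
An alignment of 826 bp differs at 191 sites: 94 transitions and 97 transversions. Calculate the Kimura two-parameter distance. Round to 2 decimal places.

0.28

P = 94/826 ≈ 0.113801 and Q = 97/826 ≈ 0.117433.
Under the Kimura two-parameter model, d = −½ ln(1 − 2P − Q) − ¼ ln(1 − 2Q).
1 − 2P − Q = 0.654965, giving −½ ln(0.654965) = 0.211587.
1 − 2Q = 0.765134, giving −¼ ln(0.765134) = 0.066926.
d = 0.211587 + 0.066926 = 0.278513.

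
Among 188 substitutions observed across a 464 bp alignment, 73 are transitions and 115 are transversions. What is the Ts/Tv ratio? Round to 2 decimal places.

R = 73/115 = 0.634782… ≈ 0.63 (to 2 d.p.).

0.63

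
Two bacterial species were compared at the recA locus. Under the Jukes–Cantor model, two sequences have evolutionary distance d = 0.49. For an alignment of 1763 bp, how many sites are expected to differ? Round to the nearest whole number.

634

Invert JC69: p = (3/4)(1 − e^(−4d/3)) = 0.75 × (1 − e^(-0.653333)) = 0.75 × (1 − 0.520309) = 0.359768.
Expected differing sites = pL ≈ 0.359768 × 1763 = 634.270984 ≈ 634.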